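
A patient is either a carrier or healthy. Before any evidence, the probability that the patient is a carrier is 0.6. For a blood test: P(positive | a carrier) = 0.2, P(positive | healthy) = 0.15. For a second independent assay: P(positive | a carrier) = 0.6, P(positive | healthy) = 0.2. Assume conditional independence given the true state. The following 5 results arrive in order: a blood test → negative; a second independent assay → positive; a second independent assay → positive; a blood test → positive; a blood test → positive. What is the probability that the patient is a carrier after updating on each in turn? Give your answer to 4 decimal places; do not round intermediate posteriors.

After a blood test='negative': P(carrier) = 0.8·0.6000 / (0.8·0.6000 + 0.85·0.4000) ≈ 0.5854
After a second independent assay='positive': P(carrier) = 0.6·0.5854 / (0.6·0.5854 + 0.2·0.4146) ≈ 0.8090
After a second independent assay='positive': P(carrier) = 0.6·0.8090 / (0.6·0.8090 + 0.2·0.1910) ≈ 0.9270
After a blood test='positive': P(carrier) = 0.2·0.9270 / (0.2·0.9270 + 0.15·0.0730) ≈ 0.9443
After a blood test='positive': P(carrier) = 0.2·0.9443 / (0.2·0.9443 + 0.15·0.0557) ≈ 0.9576

0.9576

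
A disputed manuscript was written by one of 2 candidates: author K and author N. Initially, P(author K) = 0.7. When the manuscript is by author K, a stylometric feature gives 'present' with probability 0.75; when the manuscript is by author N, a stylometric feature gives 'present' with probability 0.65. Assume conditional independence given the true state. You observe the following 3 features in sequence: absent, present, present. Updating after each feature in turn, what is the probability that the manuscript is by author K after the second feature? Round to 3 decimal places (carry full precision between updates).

0.658

Each posterior becomes the prior for the next update.
After 'absent': P(author K) = 0.25·0.7000 / (0.25·0.7000 + 0.35·0.3000) ≈ 0.6250
After 'present': P(author K) = 0.75·0.6250 / (0.75·0.6250 + 0.65·0.3750) ≈ 0.6579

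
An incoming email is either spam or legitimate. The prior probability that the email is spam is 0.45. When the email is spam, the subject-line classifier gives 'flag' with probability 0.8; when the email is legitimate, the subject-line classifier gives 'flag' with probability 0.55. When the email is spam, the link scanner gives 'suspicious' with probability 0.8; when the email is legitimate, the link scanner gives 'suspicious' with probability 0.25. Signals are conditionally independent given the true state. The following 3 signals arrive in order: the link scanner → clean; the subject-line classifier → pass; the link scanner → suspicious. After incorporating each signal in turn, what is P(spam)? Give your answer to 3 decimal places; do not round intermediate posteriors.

0.237

After the link scanner='clean': P(spam) = 0.2·0.4500 / (0.2·0.4500 + 0.75·0.5500) ≈ 0.1791
After the subject-line classifier='pass': P(spam) = 0.2·0.1791 / (0.2·0.1791 + 0.45·0.8209) ≈ 0.0884
After the link scanner='suspicious': P(spam) = 0.8·0.0884 / (0.8·0.0884 + 0.25·0.9116) ≈ 0.2368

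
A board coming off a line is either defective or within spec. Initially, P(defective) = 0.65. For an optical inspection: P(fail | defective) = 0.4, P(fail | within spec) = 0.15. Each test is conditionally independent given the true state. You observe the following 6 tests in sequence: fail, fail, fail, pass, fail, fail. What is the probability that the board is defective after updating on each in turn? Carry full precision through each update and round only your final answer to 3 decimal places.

After 'fail': P(defective) = 0.4·0.6500 / (0.4·0.6500 + 0.15·0.3500) ≈ 0.8320
After 'fail': P(defective) = 0.4·0.8320 / (0.4·0.8320 + 0.15·0.1680) ≈ 0.9296
After 'fail': P(defective) = 0.4·0.9296 / (0.4·0.9296 + 0.15·0.0704) ≈ 0.9724
After 'pass': P(defective) = 0.6·0.9724 / (0.6·0.9724 + 0.85·0.0276) ≈ 0.9613
After 'fail': P(defective) = 0.4·0.9613 / (0.4·0.9613 + 0.15·0.0387) ≈ 0.9851
After 'fail': P(defective) = 0.4·0.9851 / (0.4·0.9851 + 0.15·0.0149) ≈ 0.9944

0.994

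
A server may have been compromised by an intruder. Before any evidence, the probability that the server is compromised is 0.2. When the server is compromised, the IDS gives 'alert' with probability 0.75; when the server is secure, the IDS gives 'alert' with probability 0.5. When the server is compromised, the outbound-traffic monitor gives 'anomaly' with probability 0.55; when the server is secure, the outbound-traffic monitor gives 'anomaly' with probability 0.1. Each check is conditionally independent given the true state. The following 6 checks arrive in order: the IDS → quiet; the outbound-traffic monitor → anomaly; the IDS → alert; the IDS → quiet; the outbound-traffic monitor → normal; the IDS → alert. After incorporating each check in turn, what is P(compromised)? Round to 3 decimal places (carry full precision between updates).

After the IDS='quiet': P(compromised) = 0.25·0.2000 / (0.25·0.2000 + 0.5·0.8000) ≈ 0.1111
After the outbound-traffic monitor='anomaly': P(compromised) = 0.55·0.1111 / (0.55·0.1111 + 0.1·0.8889) ≈ 0.4074
After the IDS='alert': P(compromised) = 0.75·0.4074 / (0.75·0.4074 + 0.5·0.5926) ≈ 0.5077
After the IDS='quiet': P(compromised) = 0.25·0.5077 / (0.25·0.5077 + 0.5·0.4923) ≈ 0.3402
After the outbound-traffic monitor='normal': P(compromised) = 0.45·0.3402 / (0.45·0.3402 + 0.9·0.6598) ≈ 0.2050
After the IDS='alert': P(compromised) = 0.75·0.2050 / (0.75·0.2050 + 0.5·0.7950) ≈ 0.2789

0.279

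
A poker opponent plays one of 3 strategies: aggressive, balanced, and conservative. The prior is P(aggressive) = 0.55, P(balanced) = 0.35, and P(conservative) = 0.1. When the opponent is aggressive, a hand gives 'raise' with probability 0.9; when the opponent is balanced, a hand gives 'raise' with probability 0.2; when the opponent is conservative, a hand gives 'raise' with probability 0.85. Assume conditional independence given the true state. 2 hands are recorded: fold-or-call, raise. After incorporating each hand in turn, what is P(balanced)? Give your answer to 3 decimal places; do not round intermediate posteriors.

Each posterior becomes the prior for the next update.
After 'fold-or-call': normaliser = 0.1·0.5500 + 0.8·0.3500 + 0.15·0.1000; P(aggressive) ≈ 0.1571, P(balanced) ≈ 0.8000, P(conservative) ≈ 0.0429
After 'raise': normaliser = 0.9·0.1571 + 0.2·0.8000 + 0.85·0.0429; P(aggressive) ≈ 0.4186, P(balanced) ≈ 0.4736, P(conservative) ≈ 0.1078

0.474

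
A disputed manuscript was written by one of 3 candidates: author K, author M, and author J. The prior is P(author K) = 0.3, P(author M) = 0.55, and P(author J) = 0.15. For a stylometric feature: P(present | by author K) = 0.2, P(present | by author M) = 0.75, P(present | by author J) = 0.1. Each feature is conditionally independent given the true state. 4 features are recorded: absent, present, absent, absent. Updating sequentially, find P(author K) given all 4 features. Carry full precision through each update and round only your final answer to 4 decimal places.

0.6387

Apply Bayes' rule sequentially, carrying P(author K) forward.
After 'absent': normaliser = 0.8·0.3000 + 0.25·0.5500 + 0.9·0.1500; P(author K) ≈ 0.4683, P(author M) ≈ 0.2683, P(author J) ≈ 0.2634
After 'present': normaliser = 0.2·0.4683 + 0.75·0.2683 + 0.1·0.2634; P(author K) ≈ 0.2916, P(author M) ≈ 0.6264, P(author J) ≈ 0.0820
After 'absent': normaliser = 0.8·0.2916 + 0.25·0.6264 + 0.9·0.0820; P(author K) ≈ 0.5031, P(author M) ≈ 0.3378, P(author J) ≈ 0.1592
After 'absent': normaliser = 0.8·0.5031 + 0.25·0.3378 + 0.9·0.1592; P(author K) ≈ 0.6387, P(author M) ≈ 0.1340, P(author J) ≈ 0.2273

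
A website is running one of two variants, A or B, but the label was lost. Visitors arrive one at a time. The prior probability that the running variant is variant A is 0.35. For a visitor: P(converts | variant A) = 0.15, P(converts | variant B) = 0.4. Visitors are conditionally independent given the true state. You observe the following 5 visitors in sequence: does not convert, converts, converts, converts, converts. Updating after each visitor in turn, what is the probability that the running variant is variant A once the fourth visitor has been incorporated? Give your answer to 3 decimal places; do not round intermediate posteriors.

0.039

Apply Bayes' rule sequentially, carrying P(A) forward.
After 'does not convert': P(A) = 0.85·0.3500 / (0.85·0.3500 + 0.6·0.6500) ≈ 0.4327
After 'converts': P(A) = 0.15·0.4327 / (0.15·0.4327 + 0.4·0.5673) ≈ 0.2224
After 'converts': P(A) = 0.15·0.2224 / (0.15·0.2224 + 0.4·0.7776) ≈ 0.0969
After 'converts': P(A) = 0.15·0.0969 / (0.15·0.0969 + 0.4·0.9031) ≈ 0.0387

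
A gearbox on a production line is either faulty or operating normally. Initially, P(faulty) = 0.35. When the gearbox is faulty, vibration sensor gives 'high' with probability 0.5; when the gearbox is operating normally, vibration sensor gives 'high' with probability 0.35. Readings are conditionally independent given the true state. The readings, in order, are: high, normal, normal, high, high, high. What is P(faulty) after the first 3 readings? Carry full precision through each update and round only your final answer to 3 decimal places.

0.313

Apply Bayes' rule sequentially, carrying P(faulty) forward.
After 'high': P(faulty) = 0.5·0.3500 / (0.5·0.3500 + 0.35·0.6500) ≈ 0.4348
After 'normal': P(faulty) = 0.5·0.4348 / (0.5·0.4348 + 0.65·0.5652) ≈ 0.3717
After 'normal': P(faulty) = 0.5·0.3717 / (0.5·0.3717 + 0.65·0.6283) ≈ 0.3128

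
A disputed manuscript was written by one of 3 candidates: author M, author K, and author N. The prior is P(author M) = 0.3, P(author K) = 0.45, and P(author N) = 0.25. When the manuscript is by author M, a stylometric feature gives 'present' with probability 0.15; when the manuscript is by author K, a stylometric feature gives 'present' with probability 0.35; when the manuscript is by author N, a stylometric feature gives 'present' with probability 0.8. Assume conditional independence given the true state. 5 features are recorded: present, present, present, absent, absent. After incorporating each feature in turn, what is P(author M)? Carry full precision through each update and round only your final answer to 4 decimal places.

After 'present': normaliser = 0.15·0.3000 + 0.35·0.4500 + 0.8·0.2500; P(author M) ≈ 0.1118, P(author K) ≈ 0.3913, P(author N) ≈ 0.4969
After 'present': normaliser = 0.15·0.1118 + 0.35·0.3913 + 0.8·0.4969; P(author M) ≈ 0.0304, P(author K) ≈ 0.2485, P(author N) ≈ 0.7211
After 'present': normaliser = 0.15·0.0304 + 0.35·0.2485 + 0.8·0.7211; P(author M) ≈ 0.0068, P(author K) ≈ 0.1301, P(author N) ≈ 0.8631
After 'absent': normaliser = 0.85·0.0068 + 0.65·0.1301 + 0.2·0.8631; P(author M) ≈ 0.0221, P(author K) ≈ 0.3215, P(author N) ≈ 0.6564
After 'absent': normaliser = 0.85·0.0221 + 0.65·0.3215 + 0.2·0.6564; P(author M) ≈ 0.0522, P(author K) ≈ 0.5821, P(author N) ≈ 0.3656

0.0522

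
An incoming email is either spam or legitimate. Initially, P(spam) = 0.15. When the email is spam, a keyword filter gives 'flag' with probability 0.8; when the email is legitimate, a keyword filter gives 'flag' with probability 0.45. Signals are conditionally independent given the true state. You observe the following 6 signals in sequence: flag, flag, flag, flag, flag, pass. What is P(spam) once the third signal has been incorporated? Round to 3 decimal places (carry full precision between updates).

0.498

After 'flag': P(spam) = 0.8·0.1500 / (0.8·0.1500 + 0.45·0.8500) ≈ 0.2388
After 'flag': P(spam) = 0.8·0.2388 / (0.8·0.2388 + 0.45·0.7612) ≈ 0.3580
After 'flag': P(spam) = 0.8·0.3580 / (0.8·0.3580 + 0.45·0.6420) ≈ 0.4979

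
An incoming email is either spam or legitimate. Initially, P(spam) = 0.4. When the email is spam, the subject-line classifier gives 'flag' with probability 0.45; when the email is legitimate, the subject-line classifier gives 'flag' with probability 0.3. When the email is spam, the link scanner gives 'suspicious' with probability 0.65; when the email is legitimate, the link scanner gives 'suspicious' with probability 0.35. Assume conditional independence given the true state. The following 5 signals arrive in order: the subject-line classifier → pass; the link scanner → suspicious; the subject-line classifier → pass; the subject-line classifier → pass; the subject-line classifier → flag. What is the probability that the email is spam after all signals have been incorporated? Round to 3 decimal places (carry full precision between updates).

After the subject-line classifier='pass': P(spam) = 0.55·0.4000 / (0.55·0.4000 + 0.7·0.6000) ≈ 0.3438
After the link scanner='suspicious': P(spam) = 0.65·0.3438 / (0.65·0.3438 + 0.35·0.6562) ≈ 0.4931
After the subject-line classifier='pass': P(spam) = 0.55·0.4931 / (0.55·0.4931 + 0.7·0.5069) ≈ 0.4332
After the subject-line classifier='pass': P(spam) = 0.55·0.4332 / (0.55·0.4332 + 0.7·0.5668) ≈ 0.3752
After the subject-line classifier='flag': P(spam) = 0.45·0.3752 / (0.45·0.3752 + 0.3·0.6248) ≈ 0.4739

0.474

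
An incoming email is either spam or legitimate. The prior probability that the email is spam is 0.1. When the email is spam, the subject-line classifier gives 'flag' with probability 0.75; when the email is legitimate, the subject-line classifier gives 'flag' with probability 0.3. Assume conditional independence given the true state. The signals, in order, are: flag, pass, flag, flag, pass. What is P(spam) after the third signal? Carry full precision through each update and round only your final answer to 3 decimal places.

Apply Bayes' rule sequentially, carrying P(spam) forward.
After 'flag': P(spam) = 0.75·0.1000 / (0.75·0.1000 + 0.3·0.9000) ≈ 0.2174
After 'pass': P(spam) = 0.25·0.2174 / (0.25·0.2174 + 0.7·0.7826) ≈ 0.0903
After 'flag': P(spam) = 0.75·0.0903 / (0.75·0.0903 + 0.3·0.9097) ≈ 0.1987

0.199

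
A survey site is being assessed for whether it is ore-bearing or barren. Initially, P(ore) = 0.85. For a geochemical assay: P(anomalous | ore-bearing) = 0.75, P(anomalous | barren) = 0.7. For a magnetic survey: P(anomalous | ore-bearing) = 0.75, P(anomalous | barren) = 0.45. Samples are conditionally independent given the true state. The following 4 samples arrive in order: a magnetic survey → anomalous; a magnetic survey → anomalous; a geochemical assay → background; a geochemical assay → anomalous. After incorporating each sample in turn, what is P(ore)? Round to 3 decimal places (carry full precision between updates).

0.934

After a magnetic survey='anomalous': P(ore) = 0.75·0.8500 / (0.75·0.8500 + 0.45·0.1500) ≈ 0.9043
After a magnetic survey='anomalous': P(ore) = 0.75·0.9043 / (0.75·0.9043 + 0.45·0.0957) ≈ 0.9403
After a geochemical assay='background': P(ore) = 0.25·0.9403 / (0.25·0.9403 + 0.3·0.0597) ≈ 0.9292
After a geochemical assay='anomalous': P(ore) = 0.75·0.9292 / (0.75·0.9292 + 0.7·0.0708) ≈ 0.9336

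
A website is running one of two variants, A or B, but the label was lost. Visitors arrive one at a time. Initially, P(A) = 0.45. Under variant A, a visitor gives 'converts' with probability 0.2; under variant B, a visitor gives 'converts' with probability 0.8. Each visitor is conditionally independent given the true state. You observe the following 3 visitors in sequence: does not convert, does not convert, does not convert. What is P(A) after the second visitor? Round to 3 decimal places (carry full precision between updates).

After 'does not convert': P(A) = 0.8·0.4500 / (0.8·0.4500 + 0.2·0.5500) ≈ 0.7660
After 'does not convert': P(A) = 0.8·0.7660 / (0.8·0.7660 + 0.2·0.2340) ≈ 0.9290

0.929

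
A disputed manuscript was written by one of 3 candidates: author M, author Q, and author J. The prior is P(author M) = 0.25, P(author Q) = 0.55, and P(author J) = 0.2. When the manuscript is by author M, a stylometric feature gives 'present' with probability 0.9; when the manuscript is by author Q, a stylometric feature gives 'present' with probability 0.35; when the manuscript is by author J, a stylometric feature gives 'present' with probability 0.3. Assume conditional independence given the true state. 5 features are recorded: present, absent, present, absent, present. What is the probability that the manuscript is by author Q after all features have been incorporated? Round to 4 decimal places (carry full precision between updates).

Apply Bayes' rule sequentially, carrying P(author Q) forward.
After 'present': normaliser = 0.9·0.2500 + 0.35·0.5500 + 0.3·0.2000; P(author M) ≈ 0.4712, P(author Q) ≈ 0.4031, P(author J) ≈ 0.1257
After 'absent': normaliser = 0.1·0.4712 + 0.65·0.4031 + 0.7·0.1257; P(author M) ≈ 0.1187, P(author Q) ≈ 0.6599, P(author J) ≈ 0.2215
After 'present': normaliser = 0.9·0.1187 + 0.35·0.6599 + 0.3·0.2215; P(author M) ≈ 0.2642, P(author Q) ≈ 0.5714, P(author J) ≈ 0.1644
After 'absent': normaliser = 0.1·0.2642 + 0.65·0.5714 + 0.7·0.1644; P(author M) ≈ 0.0515, P(author Q) ≈ 0.7241, P(author J) ≈ 0.2244
After 'present': normaliser = 0.9·0.0515 + 0.35·0.7241 + 0.3·0.2244; P(author M) ≈ 0.1263, P(author Q) ≈ 0.6904, P(author J) ≈ 0.1833

0.6904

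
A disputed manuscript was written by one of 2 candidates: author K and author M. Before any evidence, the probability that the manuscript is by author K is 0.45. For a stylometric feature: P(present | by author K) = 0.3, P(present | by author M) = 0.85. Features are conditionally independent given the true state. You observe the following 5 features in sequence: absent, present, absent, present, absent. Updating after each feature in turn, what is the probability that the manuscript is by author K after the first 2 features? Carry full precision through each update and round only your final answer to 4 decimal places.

After 'absent': P(author K) = 0.7·0.4500 / (0.7·0.4500 + 0.15·0.5500) ≈ 0.7925
After 'present': P(author K) = 0.3·0.7925 / (0.3·0.7925 + 0.85·0.2075) ≈ 0.5740

0.5740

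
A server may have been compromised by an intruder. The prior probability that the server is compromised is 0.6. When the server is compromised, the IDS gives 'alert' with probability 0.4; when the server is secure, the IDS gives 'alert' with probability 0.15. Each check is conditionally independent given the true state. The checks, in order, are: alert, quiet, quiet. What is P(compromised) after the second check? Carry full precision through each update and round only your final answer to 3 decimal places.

0.738

After 'alert': P(compromised) = 0.4·0.6000 / (0.4·0.6000 + 0.15·0.4000) ≈ 0.8000
After 'quiet': P(compromised) = 0.6·0.8000 / (0.6·0.8000 + 0.85·0.2000) ≈ 0.7385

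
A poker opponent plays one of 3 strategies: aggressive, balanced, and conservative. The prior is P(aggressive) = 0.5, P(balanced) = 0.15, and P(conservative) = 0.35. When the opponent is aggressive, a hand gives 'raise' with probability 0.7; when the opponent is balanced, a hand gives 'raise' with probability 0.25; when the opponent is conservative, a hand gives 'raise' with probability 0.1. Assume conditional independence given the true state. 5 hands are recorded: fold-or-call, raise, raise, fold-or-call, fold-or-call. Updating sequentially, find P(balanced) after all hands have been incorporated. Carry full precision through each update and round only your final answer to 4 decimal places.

Each posterior becomes the prior for the next update.
After 'fold-or-call': normaliser = 0.3·0.5000 + 0.75·0.1500 + 0.9·0.3500; P(aggressive) ≈ 0.2597, P(balanced) ≈ 0.1948, P(conservative) ≈ 0.5455
After 'raise': normaliser = 0.7·0.2597 + 0.25·0.1948 + 0.1·0.5455; P(aggressive) ≈ 0.6378, P(balanced) ≈ 0.1708, P(conservative) ≈ 0.1913
After 'raise': normaliser = 0.7·0.6378 + 0.25·0.1708 + 0.1·0.1913; P(aggressive) ≈ 0.8783, P(balanced) ≈ 0.0840, P(conservative) ≈ 0.0376
After 'fold-or-call': normaliser = 0.3·0.8783 + 0.75·0.0840 + 0.9·0.0376; P(aggressive) ≈ 0.7311, P(balanced) ≈ 0.1749, P(conservative) ≈ 0.0940
After 'fold-or-call': normaliser = 0.3·0.7311 + 0.75·0.1749 + 0.9·0.0940; P(aggressive) ≈ 0.5041, P(balanced) ≈ 0.3014, P(conservative) ≈ 0.1945

0.3014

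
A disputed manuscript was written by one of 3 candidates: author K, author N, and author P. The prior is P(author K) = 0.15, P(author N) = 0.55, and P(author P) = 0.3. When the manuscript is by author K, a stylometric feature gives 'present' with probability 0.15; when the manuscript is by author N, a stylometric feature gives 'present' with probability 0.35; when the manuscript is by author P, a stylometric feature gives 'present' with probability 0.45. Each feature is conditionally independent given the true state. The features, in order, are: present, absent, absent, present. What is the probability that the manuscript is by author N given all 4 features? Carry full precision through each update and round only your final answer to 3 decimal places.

After 'present': normaliser = 0.15·0.1500 + 0.35·0.5500 + 0.45·0.3000; P(author K) ≈ 0.0643, P(author N) ≈ 0.5500, P(author P) ≈ 0.3857
After 'absent': normaliser = 0.85·0.0643 + 0.65·0.5500 + 0.55·0.3857; P(author K) ≈ 0.0875, P(author N) ≈ 0.5727, P(author P) ≈ 0.3398
After 'absent': normaliser = 0.85·0.0875 + 0.65·0.5727 + 0.55·0.3398; P(author K) ≈ 0.1174, P(author N) ≈ 0.5875, P(author P) ≈ 0.2950
After 'present': normaliser = 0.15·0.1174 + 0.35·0.5875 + 0.45·0.2950; P(author K) ≈ 0.0495, P(author N) ≈ 0.5776, P(author P) ≈ 0.3729

0.578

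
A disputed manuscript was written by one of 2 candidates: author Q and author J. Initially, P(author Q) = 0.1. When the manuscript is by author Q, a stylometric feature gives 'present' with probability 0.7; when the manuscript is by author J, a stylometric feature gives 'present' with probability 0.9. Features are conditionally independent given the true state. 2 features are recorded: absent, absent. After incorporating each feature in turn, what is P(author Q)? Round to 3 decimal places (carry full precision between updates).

0.500

Apply Bayes' rule sequentially, carrying P(author Q) forward.
After 'absent': P(author Q) = 0.3·0.1000 / (0.3·0.1000 + 0.1·0.9000) ≈ 0.2500
After 'absent': P(author Q) = 0.3·0.2500 / (0.3·0.2500 + 0.1·0.7500) ≈ 0.5000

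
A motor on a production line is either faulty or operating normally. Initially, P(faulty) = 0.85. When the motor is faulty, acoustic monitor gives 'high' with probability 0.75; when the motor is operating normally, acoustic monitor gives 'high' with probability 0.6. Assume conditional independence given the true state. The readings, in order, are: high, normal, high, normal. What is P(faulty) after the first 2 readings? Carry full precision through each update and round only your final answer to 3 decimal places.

0.816

After 'high': P(faulty) = 0.75·0.8500 / (0.75·0.8500 + 0.6·0.1500) ≈ 0.8763
After 'normal': P(faulty) = 0.25·0.8763 / (0.25·0.8763 + 0.4·0.1237) ≈ 0.8157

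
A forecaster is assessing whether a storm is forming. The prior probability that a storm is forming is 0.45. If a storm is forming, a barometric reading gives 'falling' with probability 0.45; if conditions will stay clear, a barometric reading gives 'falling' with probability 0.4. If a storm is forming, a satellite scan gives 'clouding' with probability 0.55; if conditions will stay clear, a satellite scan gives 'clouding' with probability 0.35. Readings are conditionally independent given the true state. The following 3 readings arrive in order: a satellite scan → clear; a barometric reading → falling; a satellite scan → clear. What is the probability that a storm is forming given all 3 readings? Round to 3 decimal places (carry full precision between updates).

After a satellite scan='clear': P(storm) = 0.45·0.4500 / (0.45·0.4500 + 0.65·0.5500) ≈ 0.3616
After a barometric reading='falling': P(storm) = 0.45·0.3616 / (0.45·0.3616 + 0.4·0.6384) ≈ 0.3892
After a satellite scan='clear': P(storm) = 0.45·0.3892 / (0.45·0.3892 + 0.65·0.6108) ≈ 0.3061

0.306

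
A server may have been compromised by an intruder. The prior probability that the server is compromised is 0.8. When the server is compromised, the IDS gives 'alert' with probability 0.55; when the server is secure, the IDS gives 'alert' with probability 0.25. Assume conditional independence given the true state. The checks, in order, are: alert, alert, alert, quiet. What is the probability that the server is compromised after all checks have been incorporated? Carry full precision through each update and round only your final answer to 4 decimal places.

After 'alert': P(compromised) = 0.55·0.8000 / (0.55·0.8000 + 0.25·0.2000) ≈ 0.8980
After 'alert': P(compromised) = 0.55·0.8980 / (0.55·0.8980 + 0.25·0.1020) ≈ 0.9509
After 'alert': P(compromised) = 0.55·0.9509 / (0.55·0.9509 + 0.25·0.0491) ≈ 0.9771
After 'quiet': P(compromised) = 0.45·0.9771 / (0.45·0.9771 + 0.75·0.0229) ≈ 0.9623

0.9623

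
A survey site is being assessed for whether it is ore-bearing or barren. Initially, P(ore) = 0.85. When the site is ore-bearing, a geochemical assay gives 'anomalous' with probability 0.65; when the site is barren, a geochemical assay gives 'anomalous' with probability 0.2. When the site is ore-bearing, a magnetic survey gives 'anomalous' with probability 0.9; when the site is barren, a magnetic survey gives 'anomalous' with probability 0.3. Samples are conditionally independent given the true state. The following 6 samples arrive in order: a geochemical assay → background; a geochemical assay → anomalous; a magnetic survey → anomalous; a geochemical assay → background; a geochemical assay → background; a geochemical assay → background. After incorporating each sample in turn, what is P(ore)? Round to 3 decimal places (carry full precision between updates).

After a geochemical assay='background': P(ore) = 0.35·0.8500 / (0.35·0.8500 + 0.8·0.1500) ≈ 0.7126
After a geochemical assay='anomalous': P(ore) = 0.65·0.7126 / (0.65·0.7126 + 0.2·0.2874) ≈ 0.8896
After a magnetic survey='anomalous': P(ore) = 0.9·0.8896 / (0.9·0.8896 + 0.3·0.1104) ≈ 0.9603
After a geochemical assay='background': P(ore) = 0.35·0.9603 / (0.35·0.9603 + 0.8·0.0397) ≈ 0.9136
After a geochemical assay='background': P(ore) = 0.35·0.9136 / (0.35·0.9136 + 0.8·0.0864) ≈ 0.8223
After a geochemical assay='background': P(ore) = 0.35·0.8223 / (0.35·0.8223 + 0.8·0.1777) ≈ 0.6693

0.669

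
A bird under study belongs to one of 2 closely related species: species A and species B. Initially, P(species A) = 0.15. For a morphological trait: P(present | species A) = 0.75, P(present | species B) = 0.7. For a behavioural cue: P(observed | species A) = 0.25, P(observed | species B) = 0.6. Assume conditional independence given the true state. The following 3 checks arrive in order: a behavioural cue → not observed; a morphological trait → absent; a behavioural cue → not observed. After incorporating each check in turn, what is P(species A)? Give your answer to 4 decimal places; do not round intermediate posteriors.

After a behavioural cue='not observed': P(species A) = 0.75·0.1500 / (0.75·0.1500 + 0.4·0.8500) ≈ 0.2486
After a morphological trait='absent': P(species A) = 0.25·0.2486 / (0.25·0.2486 + 0.3·0.7514) ≈ 0.2161
After a behavioural cue='not observed': P(species A) = 0.75·0.2161 / (0.75·0.2161 + 0.4·0.7839) ≈ 0.3408

0.3408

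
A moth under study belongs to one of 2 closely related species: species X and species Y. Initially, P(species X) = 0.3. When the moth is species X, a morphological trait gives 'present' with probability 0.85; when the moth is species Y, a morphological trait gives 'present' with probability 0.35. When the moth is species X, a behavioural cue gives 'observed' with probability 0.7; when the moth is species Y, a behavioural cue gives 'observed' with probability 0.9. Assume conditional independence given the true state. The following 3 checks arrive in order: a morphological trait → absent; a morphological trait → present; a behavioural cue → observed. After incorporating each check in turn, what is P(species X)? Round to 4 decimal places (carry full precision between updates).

Apply Bayes' rule sequentially, carrying P(species X) forward.
After a morphological trait='absent': P(species X) = 0.15·0.3000 / (0.15·0.3000 + 0.65·0.7000) ≈ 0.0900
After a morphological trait='present': P(species X) = 0.85·0.0900 / (0.85·0.0900 + 0.35·0.9100) ≈ 0.1937
After a behavioural cue='observed': P(species X) = 0.7·0.1937 / (0.7·0.1937 + 0.9·0.8063) ≈ 0.1574

0.1574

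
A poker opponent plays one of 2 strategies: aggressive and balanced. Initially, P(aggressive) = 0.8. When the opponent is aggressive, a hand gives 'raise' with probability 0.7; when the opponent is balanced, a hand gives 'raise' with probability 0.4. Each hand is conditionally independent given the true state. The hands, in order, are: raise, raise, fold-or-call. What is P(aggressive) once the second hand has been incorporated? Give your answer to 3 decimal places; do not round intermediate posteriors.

After 'raise': P(aggressive) = 0.7·0.8000 / (0.7·0.8000 + 0.4·0.2000) ≈ 0.8750
After 'raise': P(aggressive) = 0.7·0.8750 / (0.7·0.8750 + 0.4·0.1250) ≈ 0.9245

0.925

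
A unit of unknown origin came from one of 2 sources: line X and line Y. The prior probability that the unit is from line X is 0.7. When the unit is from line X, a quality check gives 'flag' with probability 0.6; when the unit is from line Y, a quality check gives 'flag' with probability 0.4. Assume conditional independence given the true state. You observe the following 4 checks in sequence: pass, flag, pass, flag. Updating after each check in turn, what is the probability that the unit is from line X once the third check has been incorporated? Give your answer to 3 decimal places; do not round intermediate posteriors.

0.609

After 'pass': P(line X) = 0.4·0.7000 / (0.4·0.7000 + 0.6·0.3000) ≈ 0.6087
After 'flag': P(line X) = 0.6·0.6087 / (0.6·0.6087 + 0.4·0.3913) ≈ 0.7000
After 'pass': P(line X) = 0.4·0.7000 / (0.4·0.7000 + 0.6·0.3000) ≈ 0.6087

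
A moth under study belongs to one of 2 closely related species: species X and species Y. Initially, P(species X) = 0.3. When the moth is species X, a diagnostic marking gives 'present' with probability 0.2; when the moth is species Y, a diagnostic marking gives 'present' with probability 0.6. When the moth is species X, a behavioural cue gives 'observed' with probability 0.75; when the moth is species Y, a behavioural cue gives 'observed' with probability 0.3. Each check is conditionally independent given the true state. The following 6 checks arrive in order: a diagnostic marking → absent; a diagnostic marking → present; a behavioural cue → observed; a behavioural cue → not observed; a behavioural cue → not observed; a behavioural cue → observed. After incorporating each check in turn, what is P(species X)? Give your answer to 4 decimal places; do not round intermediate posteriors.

0.1855

After a diagnostic marking='absent': P(species X) = 0.8·0.3000 / (0.8·0.3000 + 0.4·0.7000) ≈ 0.4615
After a diagnostic marking='present': P(species X) = 0.2·0.4615 / (0.2·0.4615 + 0.6·0.5385) ≈ 0.2222
After a behavioural cue='observed': P(species X) = 0.75·0.2222 / (0.75·0.2222 + 0.3·0.7778) ≈ 0.4167
After a behavioural cue='not observed': P(species X) = 0.25·0.4167 / (0.25·0.4167 + 0.7·0.5833) ≈ 0.2033
After a behavioural cue='not observed': P(species X) = 0.25·0.2033 / (0.25·0.2033 + 0.7·0.7967) ≈ 0.0835
After a behavioural cue='observed': P(species X) = 0.75·0.0835 / (0.75·0.0835 + 0.3·0.9165) ≈ 0.1855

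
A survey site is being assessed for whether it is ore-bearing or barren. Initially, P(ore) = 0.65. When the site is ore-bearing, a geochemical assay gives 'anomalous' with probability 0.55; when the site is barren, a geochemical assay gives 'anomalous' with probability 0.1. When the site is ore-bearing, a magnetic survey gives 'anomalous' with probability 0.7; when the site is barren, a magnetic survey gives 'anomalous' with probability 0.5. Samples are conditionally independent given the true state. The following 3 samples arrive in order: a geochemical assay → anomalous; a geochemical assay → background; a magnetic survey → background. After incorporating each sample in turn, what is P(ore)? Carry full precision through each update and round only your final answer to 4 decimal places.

After a geochemical assay='anomalous': P(ore) = 0.55·0.6500 / (0.55·0.6500 + 0.1·0.3500) ≈ 0.9108
After a geochemical assay='background': P(ore) = 0.45·0.9108 / (0.45·0.9108 + 0.9·0.0892) ≈ 0.8363
After a magnetic survey='background': P(ore) = 0.3·0.8363 / (0.3·0.8363 + 0.5·0.1637) ≈ 0.7540

0.7540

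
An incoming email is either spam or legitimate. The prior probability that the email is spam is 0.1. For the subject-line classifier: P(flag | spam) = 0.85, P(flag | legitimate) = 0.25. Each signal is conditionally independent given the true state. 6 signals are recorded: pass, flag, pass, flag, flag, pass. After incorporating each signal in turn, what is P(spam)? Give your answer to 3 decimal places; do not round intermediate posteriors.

After 'pass': P(spam) = 0.15·0.1000 / (0.15·0.1000 + 0.75·0.9000) ≈ 0.0217
After 'flag': P(spam) = 0.85·0.0217 / (0.85·0.0217 + 0.25·0.9783) ≈ 0.0702
After 'pass': P(spam) = 0.15·0.0702 / (0.15·0.0702 + 0.75·0.9298) ≈ 0.0149
After 'flag': P(spam) = 0.85·0.0149 / (0.85·0.0149 + 0.25·0.9851) ≈ 0.0489
After 'flag': P(spam) = 0.85·0.0489 / (0.85·0.0489 + 0.25·0.9511) ≈ 0.1487
After 'pass': P(spam) = 0.15·0.1487 / (0.15·0.1487 + 0.75·0.8513) ≈ 0.0338

0.034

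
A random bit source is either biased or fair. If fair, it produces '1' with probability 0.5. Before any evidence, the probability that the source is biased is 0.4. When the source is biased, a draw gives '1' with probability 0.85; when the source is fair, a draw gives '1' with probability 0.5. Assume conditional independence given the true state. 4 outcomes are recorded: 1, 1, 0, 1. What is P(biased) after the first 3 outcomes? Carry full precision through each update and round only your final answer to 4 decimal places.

0.3663

After '1': P(biased) = 0.85·0.4000 / (0.85·0.4000 + 0.5·0.6000) ≈ 0.5312
After '1': P(biased) = 0.85·0.5312 / (0.85·0.5312 + 0.5·0.4688) ≈ 0.6583
After '0': P(biased) = 0.15·0.6583 / (0.15·0.6583 + 0.5·0.3417) ≈ 0.3663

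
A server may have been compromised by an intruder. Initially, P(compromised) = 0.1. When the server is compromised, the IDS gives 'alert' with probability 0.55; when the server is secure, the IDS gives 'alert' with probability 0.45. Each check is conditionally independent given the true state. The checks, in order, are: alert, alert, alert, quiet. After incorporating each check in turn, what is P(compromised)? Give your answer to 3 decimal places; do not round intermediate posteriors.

0.142

After 'alert': P(compromised) = 0.55·0.1000 / (0.55·0.1000 + 0.45·0.9000) ≈ 0.1196
After 'alert': P(compromised) = 0.55·0.1196 / (0.55·0.1196 + 0.45·0.8804) ≈ 0.1424
After 'alert': P(compromised) = 0.55·0.1424 / (0.55·0.1424 + 0.45·0.8576) ≈ 0.1687
After 'quiet': P(compromised) = 0.45·0.1687 / (0.45·0.1687 + 0.55·0.8313) ≈ 0.1424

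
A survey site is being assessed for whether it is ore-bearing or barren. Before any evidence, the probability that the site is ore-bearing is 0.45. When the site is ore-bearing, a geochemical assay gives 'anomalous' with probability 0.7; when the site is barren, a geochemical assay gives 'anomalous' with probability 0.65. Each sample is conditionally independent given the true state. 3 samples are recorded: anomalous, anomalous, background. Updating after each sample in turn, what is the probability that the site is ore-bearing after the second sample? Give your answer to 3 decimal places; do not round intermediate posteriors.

0.487

After 'anomalous': P(ore) = 0.7·0.4500 / (0.7·0.4500 + 0.65·0.5500) ≈ 0.4684
After 'anomalous': P(ore) = 0.7·0.4684 / (0.7·0.4684 + 0.65·0.5316) ≈ 0.4869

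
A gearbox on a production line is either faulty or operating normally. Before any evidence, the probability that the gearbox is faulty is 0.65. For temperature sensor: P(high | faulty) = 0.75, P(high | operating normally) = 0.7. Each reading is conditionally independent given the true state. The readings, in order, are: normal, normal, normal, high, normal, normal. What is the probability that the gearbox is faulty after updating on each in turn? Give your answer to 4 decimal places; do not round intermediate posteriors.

After 'normal': P(faulty) = 0.25·0.6500 / (0.25·0.6500 + 0.3·0.3500) ≈ 0.6075
After 'normal': P(faulty) = 0.25·0.6075 / (0.25·0.6075 + 0.3·0.3925) ≈ 0.5633
After 'normal': P(faulty) = 0.25·0.5633 / (0.25·0.5633 + 0.3·0.4367) ≈ 0.5180
After 'high': P(faulty) = 0.75·0.5180 / (0.75·0.5180 + 0.7·0.4820) ≈ 0.5352
After 'normal': P(faulty) = 0.25·0.5352 / (0.25·0.5352 + 0.3·0.4648) ≈ 0.4897
After 'normal': P(faulty) = 0.25·0.4897 / (0.25·0.4897 + 0.3·0.5103) ≈ 0.4443

0.4443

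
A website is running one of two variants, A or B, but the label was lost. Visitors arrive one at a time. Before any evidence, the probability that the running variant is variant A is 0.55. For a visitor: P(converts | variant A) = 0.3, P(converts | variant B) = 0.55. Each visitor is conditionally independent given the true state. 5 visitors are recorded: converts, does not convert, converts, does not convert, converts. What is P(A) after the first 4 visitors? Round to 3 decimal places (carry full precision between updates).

0.468

After 'converts': P(A) = 0.3·0.5500 / (0.3·0.5500 + 0.55·0.4500) ≈ 0.4000
After 'does not convert': P(A) = 0.7·0.4000 / (0.7·0.4000 + 0.45·0.6000) ≈ 0.5091
After 'converts': P(A) = 0.3·0.5091 / (0.3·0.5091 + 0.55·0.4909) ≈ 0.3613
After 'does not convert': P(A) = 0.7·0.3613 / (0.7·0.3613 + 0.45·0.6387) ≈ 0.4681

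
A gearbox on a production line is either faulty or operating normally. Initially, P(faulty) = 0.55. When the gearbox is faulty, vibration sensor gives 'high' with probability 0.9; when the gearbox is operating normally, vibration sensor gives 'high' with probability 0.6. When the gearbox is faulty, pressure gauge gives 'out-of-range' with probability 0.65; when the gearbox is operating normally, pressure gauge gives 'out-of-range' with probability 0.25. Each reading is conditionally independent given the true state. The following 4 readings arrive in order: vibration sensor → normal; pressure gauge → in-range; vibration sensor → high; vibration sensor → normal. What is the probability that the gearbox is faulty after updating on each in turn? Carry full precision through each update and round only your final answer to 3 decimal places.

After vibration sensor='normal': P(faulty) = 0.1·0.5500 / (0.1·0.5500 + 0.4·0.4500) ≈ 0.2340
After pressure gauge='in-range': P(faulty) = 0.35·0.2340 / (0.35·0.2340 + 0.75·0.7660) ≈ 0.1248
After vibration sensor='high': P(faulty) = 0.9·0.1248 / (0.9·0.1248 + 0.6·0.8752) ≈ 0.1762
After vibration sensor='normal': P(faulty) = 0.1·0.1762 / (0.1·0.1762 + 0.4·0.8238) ≈ 0.0508

0.051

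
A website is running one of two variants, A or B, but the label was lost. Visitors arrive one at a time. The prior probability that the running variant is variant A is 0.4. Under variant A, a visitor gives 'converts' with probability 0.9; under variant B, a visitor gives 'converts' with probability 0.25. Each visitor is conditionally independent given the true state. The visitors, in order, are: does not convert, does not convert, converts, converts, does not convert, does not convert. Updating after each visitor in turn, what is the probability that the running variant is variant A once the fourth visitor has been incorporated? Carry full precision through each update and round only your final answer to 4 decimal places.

Each posterior becomes the prior for the next update.
After 'does not convert': P(A) = 0.1·0.4000 / (0.1·0.4000 + 0.75·0.6000) ≈ 0.0816
After 'does not convert': P(A) = 0.1·0.0816 / (0.1·0.0816 + 0.75·0.9184) ≈ 0.0117
After 'converts': P(A) = 0.9·0.0117 / (0.9·0.0117 + 0.25·0.9883) ≈ 0.0409
After 'converts': P(A) = 0.9·0.0409 / (0.9·0.0409 + 0.25·0.9591) ≈ 0.1331

0.1331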